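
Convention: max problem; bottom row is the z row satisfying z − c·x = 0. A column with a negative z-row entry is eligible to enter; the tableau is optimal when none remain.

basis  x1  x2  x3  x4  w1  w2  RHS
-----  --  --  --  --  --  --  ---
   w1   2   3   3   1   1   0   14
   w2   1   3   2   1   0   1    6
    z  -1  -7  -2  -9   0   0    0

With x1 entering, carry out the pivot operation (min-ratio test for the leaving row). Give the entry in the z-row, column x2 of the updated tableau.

Ratio test on column x1 — row 1: 14/2 = 7; row 2: 6/1 = 6. Minimum is 6 at row 2 (w2 leaves); pivot element 1.
Divide row 2 by 1; eliminate column x1 from the other rows.
z-row update in column x2: -7 − (-1)·3 = -4.

-4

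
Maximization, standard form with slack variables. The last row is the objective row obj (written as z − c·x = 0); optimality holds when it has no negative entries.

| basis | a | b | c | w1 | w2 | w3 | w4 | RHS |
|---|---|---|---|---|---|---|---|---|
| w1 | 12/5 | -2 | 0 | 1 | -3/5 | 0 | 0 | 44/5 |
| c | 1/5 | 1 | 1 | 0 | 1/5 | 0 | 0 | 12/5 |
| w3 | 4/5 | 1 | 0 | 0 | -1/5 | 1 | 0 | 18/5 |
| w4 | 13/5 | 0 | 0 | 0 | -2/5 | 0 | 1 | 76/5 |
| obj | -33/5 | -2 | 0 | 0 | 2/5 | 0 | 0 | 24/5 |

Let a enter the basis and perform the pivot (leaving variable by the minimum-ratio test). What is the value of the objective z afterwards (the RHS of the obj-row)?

29

Ratio test on column a — row 1: (44/5)/(12/5) = 11/3; row 2: (12/5)/(1/5) = 12; row 3: (18/5)/(4/5) = 9/2; row 4: (76/5)/(13/5) = 76/13. Minimum is 11/3 at row 1 (w1 leaves); pivot element 12/5.
Pivot on row 1; the obj-row RHS becomes 24/5 − (-33/5)·(11/3) = 29.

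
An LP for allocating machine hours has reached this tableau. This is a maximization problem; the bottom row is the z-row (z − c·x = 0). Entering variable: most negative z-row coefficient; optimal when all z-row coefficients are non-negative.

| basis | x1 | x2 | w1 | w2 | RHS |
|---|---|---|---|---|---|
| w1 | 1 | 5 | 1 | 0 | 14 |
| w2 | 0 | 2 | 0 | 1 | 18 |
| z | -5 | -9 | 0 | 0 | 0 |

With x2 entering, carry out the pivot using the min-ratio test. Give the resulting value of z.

Ratio test on column x2 — row 1: 14/5 = 14/5; row 2: 18/2 = 9. Minimum is 14/5 at row 1 (w1 leaves); pivot element 5.
Pivot on row 1; the z-row RHS becomes 0 − (-9)·(14/5) = 126/5.

126/5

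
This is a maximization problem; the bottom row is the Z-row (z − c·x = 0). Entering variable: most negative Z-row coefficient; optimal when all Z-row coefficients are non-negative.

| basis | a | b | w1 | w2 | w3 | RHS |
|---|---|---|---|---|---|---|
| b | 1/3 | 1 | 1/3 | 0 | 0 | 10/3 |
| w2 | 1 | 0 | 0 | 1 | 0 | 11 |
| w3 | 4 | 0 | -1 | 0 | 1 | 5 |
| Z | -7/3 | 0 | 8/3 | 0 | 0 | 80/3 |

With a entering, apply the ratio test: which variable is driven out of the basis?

Column a entries and ratios — b: (10/3)/(1/3) = 10; w2: 11/1 = 11; w3: 5/4 = 5/4.
Smallest ratio is 5/4 in the row of w3, so w3 leaves.

w3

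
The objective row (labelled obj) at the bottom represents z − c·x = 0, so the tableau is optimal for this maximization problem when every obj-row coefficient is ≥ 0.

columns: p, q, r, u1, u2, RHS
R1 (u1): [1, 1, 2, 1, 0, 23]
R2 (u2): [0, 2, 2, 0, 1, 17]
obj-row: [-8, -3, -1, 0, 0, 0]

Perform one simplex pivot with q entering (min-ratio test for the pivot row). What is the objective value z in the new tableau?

Ratio test on column q — row 1: 23/1 = 23; row 2: 17/2 = 17/2. Minimum is 17/2 at row 2 (u2 leaves); pivot element 2.
Pivot on row 2; the obj-row RHS becomes 0 − (-3)·(17/2) = 51/2.

51/2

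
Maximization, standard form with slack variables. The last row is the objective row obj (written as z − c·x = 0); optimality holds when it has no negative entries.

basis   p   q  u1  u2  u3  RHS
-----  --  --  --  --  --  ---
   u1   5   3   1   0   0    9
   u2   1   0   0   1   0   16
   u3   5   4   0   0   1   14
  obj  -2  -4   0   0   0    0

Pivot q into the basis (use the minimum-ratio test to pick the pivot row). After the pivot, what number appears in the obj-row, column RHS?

Ratio test on column q — row 1: 9/3 = 3; row 2: entry 0 ≤ 0; row 3: 14/4 = 7/2. Minimum is 3 at row 1 (u1 leaves); pivot element 3.
Divide row 1 by 3; eliminate column q from the other rows.
obj-row update in column RHS: 0 − (-4)·3 = 12.

12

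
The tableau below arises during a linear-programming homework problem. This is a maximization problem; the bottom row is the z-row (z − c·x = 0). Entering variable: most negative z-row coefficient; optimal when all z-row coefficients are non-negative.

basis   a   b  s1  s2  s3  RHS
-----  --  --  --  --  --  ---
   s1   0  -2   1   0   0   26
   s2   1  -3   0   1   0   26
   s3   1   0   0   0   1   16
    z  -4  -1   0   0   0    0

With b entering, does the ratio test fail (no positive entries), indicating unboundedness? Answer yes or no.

Every constraint-row entry in column b is ≤ 0, so increasing b is unbounded.

yes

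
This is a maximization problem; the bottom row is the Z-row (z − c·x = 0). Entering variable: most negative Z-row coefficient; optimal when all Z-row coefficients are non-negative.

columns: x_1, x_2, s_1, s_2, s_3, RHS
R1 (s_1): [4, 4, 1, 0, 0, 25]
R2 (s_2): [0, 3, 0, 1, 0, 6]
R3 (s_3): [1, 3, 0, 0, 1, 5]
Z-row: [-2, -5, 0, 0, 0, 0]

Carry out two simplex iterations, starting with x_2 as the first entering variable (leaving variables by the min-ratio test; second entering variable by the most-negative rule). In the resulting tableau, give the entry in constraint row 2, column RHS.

6

Ratio test on column x_2 — row 1: 25/4 = 25/4; row 2: 6/3 = 2; row 3: 5/3 = 5/3. Minimum is 5/3 at row 3 (s_3 leaves); pivot element 3.
Divide row 3 by 3; eliminate column x_2 from the other rows.
Second iteration: most negative Z-row entry is -1/3 in column x_1, so x_1 enters.
Ratio test on column x_1 — row 1: (55/3)/(8/3) = 55/8; row 2: entry -1 ≤ 0; row 3: (5/3)/(1/3) = 5. Minimum is 5 at row 3 (x_2 leaves); pivot element 1/3.
Divide row 3 by 1/3; eliminate column x_1 from the other rows.
After both pivots, the entry at constraint row 2, column RHS is 6.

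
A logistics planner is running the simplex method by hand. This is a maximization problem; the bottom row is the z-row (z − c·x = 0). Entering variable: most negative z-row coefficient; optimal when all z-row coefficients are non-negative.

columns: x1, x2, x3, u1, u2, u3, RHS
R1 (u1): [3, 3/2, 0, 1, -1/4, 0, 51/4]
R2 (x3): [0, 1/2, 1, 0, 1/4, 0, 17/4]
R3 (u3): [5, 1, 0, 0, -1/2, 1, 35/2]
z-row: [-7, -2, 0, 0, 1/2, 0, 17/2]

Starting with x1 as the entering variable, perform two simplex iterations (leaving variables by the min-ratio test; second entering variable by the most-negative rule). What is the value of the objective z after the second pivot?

69/2

Ratio test on column x1 — row 1: (51/4)/3 = 17/4; row 2: entry 0 ≤ 0; row 3: (35/2)/5 = 7/2. Minimum is 7/2 at row 3 (u3 leaves); pivot element 5.
Pivot on row 3; the z-row RHS becomes 17/2 − (-7)·(7/2) = 33.
Next entering variable (most negative z-row entry -3/5): x2.
Ratio test on column x2 — row 1: (9/4)/(9/10) = 5/2; row 2: (17/4)/(1/2) = 17/2; row 3: (7/2)/(1/5) = 35/2. Minimum is 5/2 at row 1 (u1 leaves); pivot element 9/10.
After the second pivot the z-row RHS is 33 − (-3/5)·(5/2) = 69/2.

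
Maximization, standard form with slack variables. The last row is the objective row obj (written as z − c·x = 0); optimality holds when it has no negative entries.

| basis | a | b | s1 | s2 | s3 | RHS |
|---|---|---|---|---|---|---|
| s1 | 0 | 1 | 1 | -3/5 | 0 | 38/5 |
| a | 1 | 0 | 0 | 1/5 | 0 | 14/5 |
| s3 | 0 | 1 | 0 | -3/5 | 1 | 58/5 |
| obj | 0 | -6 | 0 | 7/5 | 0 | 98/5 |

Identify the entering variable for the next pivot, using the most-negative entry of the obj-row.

Negative obj-row entries: b: -6.
The most negative is -6 in column b, so b enters.

b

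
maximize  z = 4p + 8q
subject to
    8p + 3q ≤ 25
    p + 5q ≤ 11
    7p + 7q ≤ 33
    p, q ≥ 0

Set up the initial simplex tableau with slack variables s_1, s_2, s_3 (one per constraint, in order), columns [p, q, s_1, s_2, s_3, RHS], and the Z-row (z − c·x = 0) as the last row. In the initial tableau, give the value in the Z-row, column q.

The Z-row carries the negated objective coefficients: the q entry is -8.

-8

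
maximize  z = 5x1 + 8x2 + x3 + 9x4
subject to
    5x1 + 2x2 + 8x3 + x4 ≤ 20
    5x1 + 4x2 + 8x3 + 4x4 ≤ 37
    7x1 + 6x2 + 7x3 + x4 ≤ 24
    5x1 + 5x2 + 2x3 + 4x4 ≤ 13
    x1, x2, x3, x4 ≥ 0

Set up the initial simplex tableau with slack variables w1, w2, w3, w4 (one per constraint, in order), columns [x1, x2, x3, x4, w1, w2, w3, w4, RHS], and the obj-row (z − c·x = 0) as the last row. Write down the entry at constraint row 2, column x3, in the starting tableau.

8

Constraint 2 has coefficient 8 on x3.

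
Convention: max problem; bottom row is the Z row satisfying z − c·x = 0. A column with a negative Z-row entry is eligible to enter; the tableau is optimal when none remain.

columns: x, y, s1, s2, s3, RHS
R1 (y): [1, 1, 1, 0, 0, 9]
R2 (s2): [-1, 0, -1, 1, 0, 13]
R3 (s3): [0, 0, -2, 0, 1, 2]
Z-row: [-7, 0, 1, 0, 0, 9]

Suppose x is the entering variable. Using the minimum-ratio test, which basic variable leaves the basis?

y

Column x entries and ratios — y: 9/1 = 9; s2: -1 ≤ 0, skip; s3: 0 ≤ 0, skip.
Smallest ratio is 9 in the row of y, so y leaves.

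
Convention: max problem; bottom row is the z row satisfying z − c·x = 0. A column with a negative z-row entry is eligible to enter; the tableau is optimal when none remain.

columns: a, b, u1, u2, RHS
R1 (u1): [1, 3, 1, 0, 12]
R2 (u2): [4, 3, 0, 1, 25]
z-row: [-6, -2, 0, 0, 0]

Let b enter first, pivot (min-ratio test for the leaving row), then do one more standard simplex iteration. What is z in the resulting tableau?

280/9

Ratio test on column b — row 1: 12/3 = 4; row 2: 25/3 = 25/3. Minimum is 4 at row 1 (u1 leaves); pivot element 3.
Pivot on row 1; the z-row RHS becomes 0 − (-2)·4 = 8.
Next entering variable (most negative z-row entry -16/3): a.
Ratio test on column a — row 1: 4/(1/3) = 12; row 2: 13/3 = 13/3. Minimum is 13/3 at row 2 (u2 leaves); pivot element 3.
After the second pivot the z-row RHS is 8 − (-16/3)·(13/3) = 280/9.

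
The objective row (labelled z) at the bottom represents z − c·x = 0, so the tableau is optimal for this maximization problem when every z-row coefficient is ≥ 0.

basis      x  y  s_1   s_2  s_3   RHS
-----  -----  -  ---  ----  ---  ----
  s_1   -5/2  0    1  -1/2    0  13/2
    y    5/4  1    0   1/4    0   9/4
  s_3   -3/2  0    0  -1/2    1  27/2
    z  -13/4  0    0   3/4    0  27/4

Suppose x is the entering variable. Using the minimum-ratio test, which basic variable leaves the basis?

Column x entries and ratios — s_1: -5/2 ≤ 0, skip; y: (9/4)/(5/4) = 9/5; s_3: -3/2 ≤ 0, skip.
Smallest ratio is 9/5 in the row of y, so y leaves.

y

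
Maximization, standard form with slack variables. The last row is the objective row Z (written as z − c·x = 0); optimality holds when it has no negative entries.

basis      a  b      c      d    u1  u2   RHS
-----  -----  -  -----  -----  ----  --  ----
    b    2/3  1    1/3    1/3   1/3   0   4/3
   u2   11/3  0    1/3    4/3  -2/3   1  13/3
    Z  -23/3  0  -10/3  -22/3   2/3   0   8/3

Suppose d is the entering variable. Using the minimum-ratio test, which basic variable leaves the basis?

u2

Column d entries and ratios — b: (4/3)/(1/3) = 4; u2: (13/3)/(4/3) = 13/4.
Smallest ratio is 13/4 in the row of u2, so u2 leaves.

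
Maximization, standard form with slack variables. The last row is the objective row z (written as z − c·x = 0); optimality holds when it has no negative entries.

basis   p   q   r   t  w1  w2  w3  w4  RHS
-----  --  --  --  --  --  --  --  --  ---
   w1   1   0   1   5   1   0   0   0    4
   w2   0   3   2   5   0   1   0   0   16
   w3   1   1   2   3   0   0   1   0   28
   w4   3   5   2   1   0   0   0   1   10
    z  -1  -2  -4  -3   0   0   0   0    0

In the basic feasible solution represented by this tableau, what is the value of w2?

w2 is basic (row 2); its value is the RHS of that row, 16.

16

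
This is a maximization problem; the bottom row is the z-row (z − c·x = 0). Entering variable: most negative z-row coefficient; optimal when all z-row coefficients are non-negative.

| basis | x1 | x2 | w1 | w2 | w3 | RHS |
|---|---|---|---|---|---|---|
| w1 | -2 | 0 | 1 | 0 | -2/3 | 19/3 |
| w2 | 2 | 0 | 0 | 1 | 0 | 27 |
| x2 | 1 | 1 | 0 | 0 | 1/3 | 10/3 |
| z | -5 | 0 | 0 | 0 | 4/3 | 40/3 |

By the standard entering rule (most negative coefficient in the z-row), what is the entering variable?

x1

Negative z-row entries: x1: -5.
The most negative is -5 in column x1, so x1 enters.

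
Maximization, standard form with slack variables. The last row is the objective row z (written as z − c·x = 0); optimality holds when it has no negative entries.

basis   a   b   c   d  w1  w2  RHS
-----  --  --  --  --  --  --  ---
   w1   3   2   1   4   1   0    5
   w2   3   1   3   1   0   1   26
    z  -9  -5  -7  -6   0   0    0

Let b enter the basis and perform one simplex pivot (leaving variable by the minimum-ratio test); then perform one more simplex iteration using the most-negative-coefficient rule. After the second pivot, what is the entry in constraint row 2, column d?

-11

Ratio test on column b — row 1: 5/2 = 5/2; row 2: 26/1 = 26. Minimum is 5/2 at row 1 (w1 leaves); pivot element 2.
Divide row 1 by 2; eliminate column b from the other rows.
Second iteration: most negative z-row entry is -9/2 in column c, so c enters.
Ratio test on column c — row 1: (5/2)/(1/2) = 5; row 2: (47/2)/(5/2) = 47/5. Minimum is 5 at row 1 (b leaves); pivot element 1/2.
Divide row 1 by 1/2; eliminate column c from the other rows.
After both pivots, the entry at constraint row 2, column d is -11.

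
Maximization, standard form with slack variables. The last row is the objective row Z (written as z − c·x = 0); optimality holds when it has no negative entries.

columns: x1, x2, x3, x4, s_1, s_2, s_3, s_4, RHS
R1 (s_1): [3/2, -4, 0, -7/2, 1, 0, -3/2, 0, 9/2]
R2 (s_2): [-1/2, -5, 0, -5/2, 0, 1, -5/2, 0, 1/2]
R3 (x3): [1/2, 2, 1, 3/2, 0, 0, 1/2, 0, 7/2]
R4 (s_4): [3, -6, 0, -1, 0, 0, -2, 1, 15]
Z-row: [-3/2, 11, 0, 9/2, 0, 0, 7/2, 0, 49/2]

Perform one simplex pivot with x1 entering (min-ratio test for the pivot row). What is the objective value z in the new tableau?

29

Ratio test on column x1 — row 1: (9/2)/(3/2) = 3; row 2: entry -1/2 ≤ 0; row 3: (7/2)/(1/2) = 7; row 4: 15/3 = 5. Minimum is 3 at row 1 (s_1 leaves); pivot element 3/2.
Pivot on row 1; the Z-row RHS becomes 49/2 − (-3/2)·3 = 29.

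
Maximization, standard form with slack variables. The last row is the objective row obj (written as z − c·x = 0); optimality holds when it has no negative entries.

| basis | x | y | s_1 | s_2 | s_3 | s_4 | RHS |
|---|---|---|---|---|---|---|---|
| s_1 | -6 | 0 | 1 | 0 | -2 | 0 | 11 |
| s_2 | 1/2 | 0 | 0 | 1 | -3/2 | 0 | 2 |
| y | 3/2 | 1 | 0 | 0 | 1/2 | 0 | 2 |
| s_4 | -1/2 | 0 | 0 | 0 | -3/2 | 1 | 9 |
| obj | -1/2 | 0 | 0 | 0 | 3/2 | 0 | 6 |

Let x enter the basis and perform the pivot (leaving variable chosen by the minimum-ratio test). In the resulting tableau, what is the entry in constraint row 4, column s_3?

-4/3

Ratio test on column x — row 1: entry -6 ≤ 0; row 2: 2/(1/2) = 4; row 3: 2/(3/2) = 4/3; row 4: entry -1/2 ≤ 0. Minimum is 4/3 at row 3 (y leaves); pivot element 3/2.
Divide row 3 by 3/2; eliminate column x from the other rows.
Row 4 update in column s_3: -3/2 − (-1/2)·(1/3) = -4/3.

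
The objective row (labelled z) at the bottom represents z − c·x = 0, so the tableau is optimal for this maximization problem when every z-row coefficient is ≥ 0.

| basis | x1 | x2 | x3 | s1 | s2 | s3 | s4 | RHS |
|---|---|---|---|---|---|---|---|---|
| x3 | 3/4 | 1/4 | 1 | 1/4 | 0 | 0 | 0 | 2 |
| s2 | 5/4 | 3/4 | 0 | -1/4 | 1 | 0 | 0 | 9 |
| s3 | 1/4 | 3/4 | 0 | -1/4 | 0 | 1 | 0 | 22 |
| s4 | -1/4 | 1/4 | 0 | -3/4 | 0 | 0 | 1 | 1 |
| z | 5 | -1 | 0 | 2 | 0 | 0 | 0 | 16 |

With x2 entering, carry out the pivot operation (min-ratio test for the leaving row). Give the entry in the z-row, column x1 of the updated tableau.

Ratio test on column x2 — row 1: 2/(1/4) = 8; row 2: 9/(3/4) = 12; row 3: 22/(3/4) = 88/3; row 4: 1/(1/4) = 4. Minimum is 4 at row 4 (s4 leaves); pivot element 1/4.
Divide row 4 by 1/4; eliminate column x2 from the other rows.
z-row update in column x1: 5 − (-1)·(-1) = 4.

4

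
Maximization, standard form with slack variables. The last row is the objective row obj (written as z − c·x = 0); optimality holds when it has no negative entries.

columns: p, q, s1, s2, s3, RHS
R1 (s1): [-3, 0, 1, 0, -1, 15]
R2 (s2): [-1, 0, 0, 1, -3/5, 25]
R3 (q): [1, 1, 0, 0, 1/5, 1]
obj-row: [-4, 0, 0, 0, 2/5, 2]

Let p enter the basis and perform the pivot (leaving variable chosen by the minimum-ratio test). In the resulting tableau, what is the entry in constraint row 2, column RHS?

Ratio test on column p — row 1: entry -3 ≤ 0; row 2: entry -1 ≤ 0; row 3: 1/1 = 1. Minimum is 1 at row 3 (q leaves); pivot element 1.
Divide row 3 by 1; eliminate column p from the other rows.
Row 2 update in column RHS: 25 − (-1)·1 = 26.

26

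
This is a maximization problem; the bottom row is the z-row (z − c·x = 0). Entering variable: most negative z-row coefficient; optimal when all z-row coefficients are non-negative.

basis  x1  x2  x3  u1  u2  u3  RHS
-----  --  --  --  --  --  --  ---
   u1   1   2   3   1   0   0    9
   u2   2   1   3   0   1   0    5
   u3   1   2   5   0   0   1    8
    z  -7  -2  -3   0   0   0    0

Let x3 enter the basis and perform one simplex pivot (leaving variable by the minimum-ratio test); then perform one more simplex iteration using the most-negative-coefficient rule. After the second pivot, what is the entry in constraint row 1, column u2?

-2/7

Ratio test on column x3 — row 1: 9/3 = 3; row 2: 5/3 = 5/3; row 3: 8/5 = 8/5. Minimum is 8/5 at row 3 (u3 leaves); pivot element 5.
Divide row 3 by 5; eliminate column x3 from the other rows.
Second iteration: most negative z-row entry is -32/5 in column x1, so x1 enters.
Ratio test on column x1 — row 1: (21/5)/(2/5) = 21/2; row 2: (1/5)/(7/5) = 1/7; row 3: (8/5)/(1/5) = 8. Minimum is 1/7 at row 2 (u2 leaves); pivot element 7/5.
Divide row 2 by 7/5; eliminate column x1 from the other rows.
After both pivots, the entry at constraint row 1, column u2 is -2/7.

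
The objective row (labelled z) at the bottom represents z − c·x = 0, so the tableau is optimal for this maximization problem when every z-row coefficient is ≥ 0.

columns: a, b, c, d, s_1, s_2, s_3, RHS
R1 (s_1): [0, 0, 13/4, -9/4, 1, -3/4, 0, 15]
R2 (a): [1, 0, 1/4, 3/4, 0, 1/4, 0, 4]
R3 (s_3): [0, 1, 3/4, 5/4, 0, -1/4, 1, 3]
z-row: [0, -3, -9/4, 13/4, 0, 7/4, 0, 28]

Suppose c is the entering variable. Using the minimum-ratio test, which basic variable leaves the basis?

s_3

Column c entries and ratios — s_1: 15/(13/4) = 60/13; a: 4/(1/4) = 16; s_3: 3/(3/4) = 4.
Smallest ratio is 4 in the row of s_3, so s_3 leaves.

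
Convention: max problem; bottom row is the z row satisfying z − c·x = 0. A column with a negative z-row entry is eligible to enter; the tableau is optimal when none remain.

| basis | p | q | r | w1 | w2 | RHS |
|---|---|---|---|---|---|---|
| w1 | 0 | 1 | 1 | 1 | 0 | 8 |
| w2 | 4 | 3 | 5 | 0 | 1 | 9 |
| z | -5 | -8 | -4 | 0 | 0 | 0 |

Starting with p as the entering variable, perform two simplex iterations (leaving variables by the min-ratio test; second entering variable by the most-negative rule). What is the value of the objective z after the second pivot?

24

Ratio test on column p — row 1: entry 0 ≤ 0; row 2: 9/4 = 9/4. Minimum is 9/4 at row 2 (w2 leaves); pivot element 4.
Pivot on row 2; the z-row RHS becomes 0 − (-5)·(9/4) = 45/4.
Next entering variable (most negative z-row entry -17/4): q.
Ratio test on column q — row 1: 8/1 = 8; row 2: (9/4)/(3/4) = 3. Minimum is 3 at row 2 (p leaves); pivot element 3/4.
After the second pivot the z-row RHS is 45/4 − (-17/4)·3 = 24.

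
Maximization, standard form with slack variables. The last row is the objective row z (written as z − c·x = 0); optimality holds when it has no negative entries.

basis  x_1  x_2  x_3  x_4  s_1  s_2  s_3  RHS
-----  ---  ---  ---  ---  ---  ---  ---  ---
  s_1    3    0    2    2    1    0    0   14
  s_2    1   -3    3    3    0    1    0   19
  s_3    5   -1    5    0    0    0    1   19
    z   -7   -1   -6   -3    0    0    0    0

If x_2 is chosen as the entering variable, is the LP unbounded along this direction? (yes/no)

Every constraint-row entry in column x_2 is ≤ 0, so increasing x_2 is unbounded.

yes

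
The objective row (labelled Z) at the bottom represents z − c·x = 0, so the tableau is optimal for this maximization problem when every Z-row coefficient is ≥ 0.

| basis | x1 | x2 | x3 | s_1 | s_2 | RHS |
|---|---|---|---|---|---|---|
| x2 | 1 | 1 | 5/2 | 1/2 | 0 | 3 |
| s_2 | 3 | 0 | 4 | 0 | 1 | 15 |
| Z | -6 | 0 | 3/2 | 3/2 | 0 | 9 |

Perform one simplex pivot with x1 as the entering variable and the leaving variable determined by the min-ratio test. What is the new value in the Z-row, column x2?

Ratio test on column x1 — row 1: 3/1 = 3; row 2: 15/3 = 5. Minimum is 3 at row 1 (x2 leaves); pivot element 1.
Divide row 1 by 1; eliminate column x1 from the other rows.
Z-row update in column x2: 0 − (-6)·1 = 6.

6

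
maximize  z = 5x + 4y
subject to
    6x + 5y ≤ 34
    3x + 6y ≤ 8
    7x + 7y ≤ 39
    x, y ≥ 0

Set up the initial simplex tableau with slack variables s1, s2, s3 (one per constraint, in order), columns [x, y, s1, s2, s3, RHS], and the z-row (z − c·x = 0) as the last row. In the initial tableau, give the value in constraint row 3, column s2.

0

Slack s2 belongs to constraint 2; its column is the unit vector e_2, so the entry in row 3 is 0.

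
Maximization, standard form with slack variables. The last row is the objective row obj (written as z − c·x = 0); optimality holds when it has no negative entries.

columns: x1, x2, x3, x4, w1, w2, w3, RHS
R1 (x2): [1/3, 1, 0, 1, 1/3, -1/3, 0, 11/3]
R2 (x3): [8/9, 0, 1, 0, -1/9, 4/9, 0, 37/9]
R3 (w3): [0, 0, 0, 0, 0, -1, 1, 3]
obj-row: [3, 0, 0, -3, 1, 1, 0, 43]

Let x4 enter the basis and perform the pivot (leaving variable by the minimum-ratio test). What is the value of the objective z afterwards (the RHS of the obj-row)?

54

Ratio test on column x4 — row 1: (11/3)/1 = 11/3; row 2: entry 0 ≤ 0; row 3: entry 0 ≤ 0. Minimum is 11/3 at row 1 (x2 leaves); pivot element 1.
Pivot on row 1; the obj-row RHS becomes 43 − (-3)·(11/3) = 54.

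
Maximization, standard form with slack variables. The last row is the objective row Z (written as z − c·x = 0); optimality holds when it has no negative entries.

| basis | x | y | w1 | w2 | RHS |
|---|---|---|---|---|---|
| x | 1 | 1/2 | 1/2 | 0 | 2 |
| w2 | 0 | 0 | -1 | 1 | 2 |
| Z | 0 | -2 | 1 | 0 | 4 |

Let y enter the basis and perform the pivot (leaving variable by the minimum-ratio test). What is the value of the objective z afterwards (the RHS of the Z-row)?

Ratio test on column y — row 1: 2/(1/2) = 4; row 2: entry 0 ≤ 0. Minimum is 4 at row 1 (x leaves); pivot element 1/2.
Pivot on row 1; the Z-row RHS becomes 4 − (-2)·4 = 12.

12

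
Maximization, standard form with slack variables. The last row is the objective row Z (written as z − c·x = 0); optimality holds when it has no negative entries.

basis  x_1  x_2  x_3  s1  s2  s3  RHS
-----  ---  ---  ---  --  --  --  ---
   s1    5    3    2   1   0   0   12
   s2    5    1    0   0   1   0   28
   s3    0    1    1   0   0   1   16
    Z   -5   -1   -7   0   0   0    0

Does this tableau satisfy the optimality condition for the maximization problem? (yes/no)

The Z-row has a negative entry -7 in column x_3, so it is not optimal.

no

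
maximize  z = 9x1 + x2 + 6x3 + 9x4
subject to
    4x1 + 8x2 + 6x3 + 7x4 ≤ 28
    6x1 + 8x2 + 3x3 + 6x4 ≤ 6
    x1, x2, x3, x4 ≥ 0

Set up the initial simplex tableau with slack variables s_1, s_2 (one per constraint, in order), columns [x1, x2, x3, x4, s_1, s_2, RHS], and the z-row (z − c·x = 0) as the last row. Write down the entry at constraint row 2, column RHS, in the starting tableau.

The RHS of constraint 2 is b_2 = 6.

6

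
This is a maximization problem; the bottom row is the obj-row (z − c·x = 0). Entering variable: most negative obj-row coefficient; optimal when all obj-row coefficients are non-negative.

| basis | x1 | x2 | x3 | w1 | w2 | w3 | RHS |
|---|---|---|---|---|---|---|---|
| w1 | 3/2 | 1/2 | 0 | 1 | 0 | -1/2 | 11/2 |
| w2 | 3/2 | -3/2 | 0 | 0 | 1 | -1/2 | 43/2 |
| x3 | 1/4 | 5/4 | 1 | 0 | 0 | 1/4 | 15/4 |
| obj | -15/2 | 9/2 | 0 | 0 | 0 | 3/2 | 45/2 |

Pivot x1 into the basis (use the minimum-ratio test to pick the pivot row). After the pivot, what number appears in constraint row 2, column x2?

-2

Ratio test on column x1 — row 1: (11/2)/(3/2) = 11/3; row 2: (43/2)/(3/2) = 43/3; row 3: (15/4)/(1/4) = 15. Minimum is 11/3 at row 1 (w1 leaves); pivot element 3/2.
Divide row 1 by 3/2; eliminate column x1 from the other rows.
Row 2 update in column x2: -3/2 − (3/2)·(1/3) = -2.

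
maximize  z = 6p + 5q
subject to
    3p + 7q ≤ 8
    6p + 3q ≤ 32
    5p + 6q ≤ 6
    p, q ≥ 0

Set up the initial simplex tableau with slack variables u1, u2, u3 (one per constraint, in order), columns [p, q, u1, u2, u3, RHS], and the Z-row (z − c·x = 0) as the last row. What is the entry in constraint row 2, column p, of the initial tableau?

Constraint 2 has coefficient 6 on p.

6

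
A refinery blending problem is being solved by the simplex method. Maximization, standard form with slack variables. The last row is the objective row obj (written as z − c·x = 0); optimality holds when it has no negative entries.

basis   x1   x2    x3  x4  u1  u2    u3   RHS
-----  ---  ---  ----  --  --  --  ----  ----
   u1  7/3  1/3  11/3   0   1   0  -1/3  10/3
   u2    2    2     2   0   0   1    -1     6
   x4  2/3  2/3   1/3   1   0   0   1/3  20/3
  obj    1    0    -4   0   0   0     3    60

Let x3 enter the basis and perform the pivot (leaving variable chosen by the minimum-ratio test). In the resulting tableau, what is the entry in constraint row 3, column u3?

Ratio test on column x3 — row 1: (10/3)/(11/3) = 10/11; row 2: 6/2 = 3; row 3: (20/3)/(1/3) = 20. Minimum is 10/11 at row 1 (u1 leaves); pivot element 11/3.
Divide row 1 by 11/3; eliminate column x3 from the other rows.
Row 3 update in column u3: 1/3 − (1/3)·(-1/11) = 4/11.

4/11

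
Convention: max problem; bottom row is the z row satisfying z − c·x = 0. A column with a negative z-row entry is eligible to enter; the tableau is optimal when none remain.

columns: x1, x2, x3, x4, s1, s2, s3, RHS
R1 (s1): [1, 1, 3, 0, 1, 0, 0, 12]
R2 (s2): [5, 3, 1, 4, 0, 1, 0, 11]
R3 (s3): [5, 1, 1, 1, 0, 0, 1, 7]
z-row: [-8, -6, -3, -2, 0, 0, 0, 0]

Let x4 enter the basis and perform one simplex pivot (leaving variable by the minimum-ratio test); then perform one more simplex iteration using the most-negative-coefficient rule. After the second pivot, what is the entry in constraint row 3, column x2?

1/15

Ratio test on column x4 — row 1: entry 0 ≤ 0; row 2: 11/4 = 11/4; row 3: 7/1 = 7. Minimum is 11/4 at row 2 (s2 leaves); pivot element 4.
Divide row 2 by 4; eliminate column x4 from the other rows.
Second iteration: most negative z-row entry is -11/2 in column x1, so x1 enters.
Ratio test on column x1 — row 1: 12/1 = 12; row 2: (11/4)/(5/4) = 11/5; row 3: (17/4)/(15/4) = 17/15. Minimum is 17/15 at row 3 (s3 leaves); pivot element 15/4.
Divide row 3 by 15/4; eliminate column x1 from the other rows.
After both pivots, the entry at constraint row 3, column x2 is 1/15.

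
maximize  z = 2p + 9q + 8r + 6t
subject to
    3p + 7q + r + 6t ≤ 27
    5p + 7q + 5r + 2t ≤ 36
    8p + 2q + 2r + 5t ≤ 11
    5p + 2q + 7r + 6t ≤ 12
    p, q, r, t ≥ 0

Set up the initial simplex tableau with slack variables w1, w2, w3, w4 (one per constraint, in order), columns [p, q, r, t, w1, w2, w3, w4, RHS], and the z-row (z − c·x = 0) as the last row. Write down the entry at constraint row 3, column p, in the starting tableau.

Constraint 3 has coefficient 8 on p.

8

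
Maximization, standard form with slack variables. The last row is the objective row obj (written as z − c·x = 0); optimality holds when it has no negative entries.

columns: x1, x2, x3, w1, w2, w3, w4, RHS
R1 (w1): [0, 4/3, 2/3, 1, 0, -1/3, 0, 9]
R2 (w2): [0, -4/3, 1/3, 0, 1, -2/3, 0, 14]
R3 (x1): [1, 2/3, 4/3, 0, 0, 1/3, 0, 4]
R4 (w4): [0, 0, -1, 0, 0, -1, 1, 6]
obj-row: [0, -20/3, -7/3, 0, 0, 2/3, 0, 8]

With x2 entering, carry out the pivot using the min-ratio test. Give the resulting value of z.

Ratio test on column x2 — row 1: 9/(4/3) = 27/4; row 2: entry -4/3 ≤ 0; row 3: 4/(2/3) = 6; row 4: entry 0 ≤ 0. Minimum is 6 at row 3 (x1 leaves); pivot element 2/3.
Pivot on row 3; the obj-row RHS becomes 8 − (-20/3)·6 = 48.

48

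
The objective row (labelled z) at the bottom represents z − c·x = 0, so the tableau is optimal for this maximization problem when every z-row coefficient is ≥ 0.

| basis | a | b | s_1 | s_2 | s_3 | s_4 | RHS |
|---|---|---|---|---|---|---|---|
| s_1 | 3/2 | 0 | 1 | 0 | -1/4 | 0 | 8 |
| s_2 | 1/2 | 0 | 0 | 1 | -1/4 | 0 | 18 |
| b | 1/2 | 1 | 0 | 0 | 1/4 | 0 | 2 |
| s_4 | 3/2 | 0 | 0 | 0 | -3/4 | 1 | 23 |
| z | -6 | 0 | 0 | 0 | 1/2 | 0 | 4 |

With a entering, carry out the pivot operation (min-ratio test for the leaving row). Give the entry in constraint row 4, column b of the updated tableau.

-3

Ratio test on column a — row 1: 8/(3/2) = 16/3; row 2: 18/(1/2) = 36; row 3: 2/(1/2) = 4; row 4: 23/(3/2) = 46/3. Minimum is 4 at row 3 (b leaves); pivot element 1/2.
Divide row 3 by 1/2; eliminate column a from the other rows.
Row 4 update in column b: 0 − (3/2)·2 = -3.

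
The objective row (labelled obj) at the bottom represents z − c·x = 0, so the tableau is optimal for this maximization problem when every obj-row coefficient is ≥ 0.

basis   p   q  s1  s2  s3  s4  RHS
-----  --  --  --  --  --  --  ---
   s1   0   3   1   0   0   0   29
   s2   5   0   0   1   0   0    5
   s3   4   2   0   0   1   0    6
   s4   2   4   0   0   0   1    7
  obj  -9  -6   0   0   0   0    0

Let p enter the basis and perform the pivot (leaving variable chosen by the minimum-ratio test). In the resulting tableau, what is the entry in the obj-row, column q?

-6

Ratio test on column p — row 1: entry 0 ≤ 0; row 2: 5/5 = 1; row 3: 6/4 = 3/2; row 4: 7/2 = 7/2. Minimum is 1 at row 2 (s2 leaves); pivot element 5.
Divide row 2 by 5; eliminate column p from the other rows.
obj-row update in column q: -6 − (-9)·0 = -6.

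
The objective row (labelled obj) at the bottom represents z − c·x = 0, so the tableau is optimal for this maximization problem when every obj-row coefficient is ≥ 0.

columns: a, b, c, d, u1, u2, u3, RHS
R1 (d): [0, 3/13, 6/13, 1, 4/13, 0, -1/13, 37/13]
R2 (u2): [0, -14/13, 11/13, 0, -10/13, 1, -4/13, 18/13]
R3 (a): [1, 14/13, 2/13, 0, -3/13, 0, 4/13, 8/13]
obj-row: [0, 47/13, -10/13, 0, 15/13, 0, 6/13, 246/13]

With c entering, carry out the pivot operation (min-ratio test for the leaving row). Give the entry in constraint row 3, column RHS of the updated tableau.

Ratio test on column c — row 1: (37/13)/(6/13) = 37/6; row 2: (18/13)/(11/13) = 18/11; row 3: (8/13)/(2/13) = 4. Minimum is 18/11 at row 2 (u2 leaves); pivot element 11/13.
Divide row 2 by 11/13; eliminate column c from the other rows.
Row 3 update in column RHS: 8/13 − (2/13)·(18/11) = 4/11.

4/11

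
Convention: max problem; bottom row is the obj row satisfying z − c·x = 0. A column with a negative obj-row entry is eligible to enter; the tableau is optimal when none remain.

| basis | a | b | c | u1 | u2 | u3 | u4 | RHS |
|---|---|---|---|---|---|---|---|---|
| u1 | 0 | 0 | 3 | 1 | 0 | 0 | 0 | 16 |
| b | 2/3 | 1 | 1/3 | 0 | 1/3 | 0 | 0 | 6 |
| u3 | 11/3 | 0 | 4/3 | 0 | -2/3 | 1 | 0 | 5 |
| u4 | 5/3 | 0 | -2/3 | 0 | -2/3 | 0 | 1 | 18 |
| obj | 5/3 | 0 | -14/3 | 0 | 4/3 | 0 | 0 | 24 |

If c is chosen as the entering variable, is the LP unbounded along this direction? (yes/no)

Column c has positive entries in row(s) 1, 2, 3, so the ratio test bounds it — not unbounded.

no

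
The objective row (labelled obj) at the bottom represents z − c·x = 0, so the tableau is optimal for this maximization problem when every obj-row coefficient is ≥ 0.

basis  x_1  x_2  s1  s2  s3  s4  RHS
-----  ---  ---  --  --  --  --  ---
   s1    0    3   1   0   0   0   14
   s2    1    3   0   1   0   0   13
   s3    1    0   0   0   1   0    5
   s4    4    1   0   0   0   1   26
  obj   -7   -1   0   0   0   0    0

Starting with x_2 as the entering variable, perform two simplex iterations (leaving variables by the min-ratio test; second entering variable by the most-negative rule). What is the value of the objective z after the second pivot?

Ratio test on column x_2 — row 1: 14/3 = 14/3; row 2: 13/3 = 13/3; row 3: entry 0 ≤ 0; row 4: 26/1 = 26. Minimum is 13/3 at row 2 (s2 leaves); pivot element 3.
Pivot on row 2; the obj-row RHS becomes 0 − (-1)·(13/3) = 13/3.
Next entering variable (most negative obj-row entry -20/3): x_1.
Ratio test on column x_1 — row 1: entry -1 ≤ 0; row 2: (13/3)/(1/3) = 13; row 3: 5/1 = 5; row 4: (65/3)/(11/3) = 65/11. Minimum is 5 at row 3 (s3 leaves); pivot element 1.
After the second pivot the obj-row RHS is 13/3 − (-20/3)·5 = 113/3.

113/3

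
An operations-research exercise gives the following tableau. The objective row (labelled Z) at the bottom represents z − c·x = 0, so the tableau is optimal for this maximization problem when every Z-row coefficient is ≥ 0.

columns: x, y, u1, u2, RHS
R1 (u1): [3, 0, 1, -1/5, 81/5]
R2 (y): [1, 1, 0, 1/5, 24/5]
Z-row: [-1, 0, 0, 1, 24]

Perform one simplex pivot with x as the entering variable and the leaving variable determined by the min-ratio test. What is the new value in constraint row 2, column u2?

Ratio test on column x — row 1: (81/5)/3 = 27/5; row 2: (24/5)/1 = 24/5. Minimum is 24/5 at row 2 (y leaves); pivot element 1.
Divide row 2 by 1; eliminate column x from the other rows.
In the new row 2, the u2 entry is the old entry divided by the pivot: (1/5)/1 = 1/5.

1/5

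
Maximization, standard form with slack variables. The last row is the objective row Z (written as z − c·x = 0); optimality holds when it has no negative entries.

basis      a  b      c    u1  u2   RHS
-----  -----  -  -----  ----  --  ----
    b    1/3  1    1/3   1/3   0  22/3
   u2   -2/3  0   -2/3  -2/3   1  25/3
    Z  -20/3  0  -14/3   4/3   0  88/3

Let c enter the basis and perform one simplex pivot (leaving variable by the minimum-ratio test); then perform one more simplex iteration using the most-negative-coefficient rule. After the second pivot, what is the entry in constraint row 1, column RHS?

22

Ratio test on column c — row 1: (22/3)/(1/3) = 22; row 2: entry -2/3 ≤ 0. Minimum is 22 at row 1 (b leaves); pivot element 1/3.
Divide row 1 by 1/3; eliminate column c from the other rows.
Second iteration: most negative Z-row entry is -2 in column a, so a enters.
Ratio test on column a — row 1: 22/1 = 22; row 2: entry 0 ≤ 0. Minimum is 22 at row 1 (c leaves); pivot element 1.
Divide row 1 by 1; eliminate column a from the other rows.
After both pivots, the entry at constraint row 1, column RHS is 22.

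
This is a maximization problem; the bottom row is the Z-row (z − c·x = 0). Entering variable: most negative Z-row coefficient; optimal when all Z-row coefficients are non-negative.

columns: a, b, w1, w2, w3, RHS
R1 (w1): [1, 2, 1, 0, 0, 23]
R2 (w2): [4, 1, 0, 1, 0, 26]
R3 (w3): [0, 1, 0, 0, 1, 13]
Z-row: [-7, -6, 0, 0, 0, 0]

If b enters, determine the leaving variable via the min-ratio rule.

Column b entries and ratios — w1: 23/2 = 23/2; w2: 26/1 = 26; w3: 13/1 = 13.
Smallest ratio is 23/2 in the row of w1, so w1 leaves.

w1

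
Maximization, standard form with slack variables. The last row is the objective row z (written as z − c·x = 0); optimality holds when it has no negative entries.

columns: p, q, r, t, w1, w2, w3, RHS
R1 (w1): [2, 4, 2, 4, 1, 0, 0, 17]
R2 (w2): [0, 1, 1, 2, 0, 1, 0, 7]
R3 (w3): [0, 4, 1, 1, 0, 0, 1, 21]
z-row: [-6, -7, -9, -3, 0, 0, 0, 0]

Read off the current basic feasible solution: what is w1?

w1 is basic (row 1); its value is the RHS of that row, 17.

17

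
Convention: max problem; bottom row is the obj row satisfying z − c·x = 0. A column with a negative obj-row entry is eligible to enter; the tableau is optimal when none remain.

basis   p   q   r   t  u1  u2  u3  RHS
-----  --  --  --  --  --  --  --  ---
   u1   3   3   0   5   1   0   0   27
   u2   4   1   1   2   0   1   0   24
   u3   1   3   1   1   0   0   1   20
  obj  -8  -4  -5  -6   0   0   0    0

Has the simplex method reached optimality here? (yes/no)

no

The obj-row has a negative entry -8 in column p, so it is not optimal.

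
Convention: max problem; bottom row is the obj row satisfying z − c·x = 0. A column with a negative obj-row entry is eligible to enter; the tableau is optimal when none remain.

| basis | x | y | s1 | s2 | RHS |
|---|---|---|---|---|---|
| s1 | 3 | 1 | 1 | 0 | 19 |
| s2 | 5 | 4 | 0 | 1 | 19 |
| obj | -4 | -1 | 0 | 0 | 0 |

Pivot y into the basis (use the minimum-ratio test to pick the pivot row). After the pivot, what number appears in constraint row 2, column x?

5/4

Ratio test on column y — row 1: 19/1 = 19; row 2: 19/4 = 19/4. Minimum is 19/4 at row 2 (s2 leaves); pivot element 4.
Divide row 2 by 4; eliminate column y from the other rows.
In the new row 2, the x entry is the old entry divided by the pivot: 5/4 = 5/4.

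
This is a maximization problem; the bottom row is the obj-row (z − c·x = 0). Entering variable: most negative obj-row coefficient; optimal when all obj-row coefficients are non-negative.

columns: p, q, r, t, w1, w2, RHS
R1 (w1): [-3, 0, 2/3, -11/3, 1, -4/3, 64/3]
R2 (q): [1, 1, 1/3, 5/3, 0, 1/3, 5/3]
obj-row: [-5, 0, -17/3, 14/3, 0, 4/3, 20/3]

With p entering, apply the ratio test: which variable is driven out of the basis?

q

Column p entries and ratios — w1: -3 ≤ 0, skip; q: (5/3)/1 = 5/3.
Smallest ratio is 5/3 in the row of q, so q leaves.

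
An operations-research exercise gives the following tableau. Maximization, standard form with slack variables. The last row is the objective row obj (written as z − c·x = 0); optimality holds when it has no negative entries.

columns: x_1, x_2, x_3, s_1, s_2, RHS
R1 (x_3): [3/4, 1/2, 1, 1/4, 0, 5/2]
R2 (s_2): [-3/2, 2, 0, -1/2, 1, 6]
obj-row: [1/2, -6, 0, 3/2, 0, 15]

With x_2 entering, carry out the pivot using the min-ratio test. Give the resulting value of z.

33

Ratio test on column x_2 — row 1: (5/2)/(1/2) = 5; row 2: 6/2 = 3. Minimum is 3 at row 2 (s_2 leaves); pivot element 2.
Pivot on row 2; the obj-row RHS becomes 15 − (-6)·3 = 33.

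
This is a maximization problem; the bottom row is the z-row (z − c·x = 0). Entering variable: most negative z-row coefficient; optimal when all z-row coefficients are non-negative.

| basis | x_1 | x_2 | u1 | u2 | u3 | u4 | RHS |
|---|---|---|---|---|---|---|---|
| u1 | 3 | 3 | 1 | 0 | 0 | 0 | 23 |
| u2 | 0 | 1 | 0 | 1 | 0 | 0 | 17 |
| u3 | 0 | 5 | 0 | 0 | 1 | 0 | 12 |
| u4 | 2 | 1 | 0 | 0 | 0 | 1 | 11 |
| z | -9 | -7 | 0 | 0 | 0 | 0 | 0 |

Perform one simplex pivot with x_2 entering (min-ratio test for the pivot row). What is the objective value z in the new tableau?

84/5

Ratio test on column x_2 — row 1: 23/3 = 23/3; row 2: 17/1 = 17; row 3: 12/5 = 12/5; row 4: 11/1 = 11. Minimum is 12/5 at row 3 (u3 leaves); pivot element 5.
Pivot on row 3; the z-row RHS becomes 0 − (-7)·(12/5) = 84/5.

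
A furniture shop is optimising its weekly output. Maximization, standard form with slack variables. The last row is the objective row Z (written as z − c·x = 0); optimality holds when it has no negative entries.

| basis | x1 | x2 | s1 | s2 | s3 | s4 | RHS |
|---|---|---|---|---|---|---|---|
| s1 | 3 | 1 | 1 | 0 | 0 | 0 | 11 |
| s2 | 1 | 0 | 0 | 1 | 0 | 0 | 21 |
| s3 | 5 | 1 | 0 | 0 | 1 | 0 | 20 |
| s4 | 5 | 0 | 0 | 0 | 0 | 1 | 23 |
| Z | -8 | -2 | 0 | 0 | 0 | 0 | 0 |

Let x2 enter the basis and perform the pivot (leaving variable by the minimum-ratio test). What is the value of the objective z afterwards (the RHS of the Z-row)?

Ratio test on column x2 — row 1: 11/1 = 11; row 2: entry 0 ≤ 0; row 3: 20/1 = 20; row 4: entry 0 ≤ 0. Minimum is 11 at row 1 (s1 leaves); pivot element 1.
Pivot on row 1; the Z-row RHS becomes 0 − (-2)·11 = 22.

22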